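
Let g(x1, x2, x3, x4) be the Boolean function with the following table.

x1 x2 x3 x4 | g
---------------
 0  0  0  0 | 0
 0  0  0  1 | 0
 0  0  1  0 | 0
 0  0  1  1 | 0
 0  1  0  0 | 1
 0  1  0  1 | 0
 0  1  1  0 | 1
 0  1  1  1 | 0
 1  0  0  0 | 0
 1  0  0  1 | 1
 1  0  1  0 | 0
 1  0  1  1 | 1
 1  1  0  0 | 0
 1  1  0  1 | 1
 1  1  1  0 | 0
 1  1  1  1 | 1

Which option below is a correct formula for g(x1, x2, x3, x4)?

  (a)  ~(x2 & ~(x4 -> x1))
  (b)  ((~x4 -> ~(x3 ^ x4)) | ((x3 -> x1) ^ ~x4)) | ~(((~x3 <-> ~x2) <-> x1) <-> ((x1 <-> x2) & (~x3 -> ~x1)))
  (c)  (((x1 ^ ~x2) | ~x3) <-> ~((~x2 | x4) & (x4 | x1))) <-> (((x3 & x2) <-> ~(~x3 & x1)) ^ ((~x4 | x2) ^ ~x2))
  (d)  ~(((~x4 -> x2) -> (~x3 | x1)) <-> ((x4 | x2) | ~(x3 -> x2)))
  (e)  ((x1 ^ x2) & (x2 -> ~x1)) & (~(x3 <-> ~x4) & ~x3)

c

(a): at (0,0,0,0) it gives 1, but g = 0 — eliminated.
(b): at (0,0,0,0) it gives 1, but g = 0 — eliminated.
(d): at (0,0,0,0) it gives 1, but g = 0 — eliminated.
(e): at (0,1,1,0) it gives 0, but g = 1 — eliminated.
That leaves (c). Evaluating it on every row reproduces the table of g exactly.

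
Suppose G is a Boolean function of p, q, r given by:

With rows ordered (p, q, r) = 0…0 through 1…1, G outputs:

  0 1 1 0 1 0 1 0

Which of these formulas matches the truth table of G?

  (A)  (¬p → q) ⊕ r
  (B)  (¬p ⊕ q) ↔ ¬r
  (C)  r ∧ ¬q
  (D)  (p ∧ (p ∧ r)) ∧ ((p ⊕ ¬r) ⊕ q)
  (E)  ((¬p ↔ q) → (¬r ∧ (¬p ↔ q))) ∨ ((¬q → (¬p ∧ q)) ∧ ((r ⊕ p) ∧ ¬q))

A

(B) disagrees with G on (0,0,0) (formula → 1, table → 0); rule it out.
(C) disagrees with G on (0,1,0) (formula → 0, table → 1); rule it out.
(D) disagrees with G on (0,0,1) (formula → 0, table → 1); rule it out.
(E) disagrees with G on (0,0,0) (formula → 1, table → 0); rule it out.
That leaves (A). Evaluating it on every row reproduces the table of G exactly.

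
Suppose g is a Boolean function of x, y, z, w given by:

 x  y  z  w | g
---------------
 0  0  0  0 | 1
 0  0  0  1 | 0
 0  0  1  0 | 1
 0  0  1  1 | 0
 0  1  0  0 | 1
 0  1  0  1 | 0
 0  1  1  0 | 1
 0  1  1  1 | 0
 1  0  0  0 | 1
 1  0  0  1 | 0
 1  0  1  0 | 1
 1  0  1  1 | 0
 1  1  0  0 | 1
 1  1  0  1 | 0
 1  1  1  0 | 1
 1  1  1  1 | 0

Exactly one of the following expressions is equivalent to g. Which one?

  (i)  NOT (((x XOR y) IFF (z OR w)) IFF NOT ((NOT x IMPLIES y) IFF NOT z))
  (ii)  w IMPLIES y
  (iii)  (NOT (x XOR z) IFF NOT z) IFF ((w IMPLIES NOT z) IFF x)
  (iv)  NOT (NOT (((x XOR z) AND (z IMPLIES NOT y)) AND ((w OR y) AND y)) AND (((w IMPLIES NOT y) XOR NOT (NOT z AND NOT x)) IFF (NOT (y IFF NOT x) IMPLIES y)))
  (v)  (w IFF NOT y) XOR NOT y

(i): at (0,0,0,0) it gives 0, but g = 1 — eliminated.
(ii): at (0,1,0,1) it gives 1, but g = 0 — eliminated.
(iii): at (0,0,0,0) it gives 0, but g = 1 — eliminated.
(iv): at (0,0,0,1) it gives 1, but g = 0 — eliminated.
Only (v) survives; checking it on all 16 rows confirms it matches g.

v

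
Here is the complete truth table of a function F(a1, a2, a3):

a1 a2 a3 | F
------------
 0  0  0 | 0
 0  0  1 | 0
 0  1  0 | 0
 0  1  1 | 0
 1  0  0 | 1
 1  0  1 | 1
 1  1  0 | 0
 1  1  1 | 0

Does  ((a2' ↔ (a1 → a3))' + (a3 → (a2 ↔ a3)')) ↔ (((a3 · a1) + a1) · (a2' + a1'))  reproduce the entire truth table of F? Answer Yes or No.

Yes

Evaluate ((a2' ↔ (a1 → a3))' + (a3 → (a2 ↔ a3)')) ↔ (((a3 · a1) + a1) · (a2' + a1')) on each row and compare to F:
  a1=0, a2=0, a3=0: formula gives 0, F = 0 ✓
  a1=0, a2=0, a3=1: formula gives 0, F = 0 ✓
  a1=0, a2=1, a3=0: formula gives 0, F = 0 ✓
  a1=0, a2=1, a3=1: formula gives 0, F = 0 ✓
  a1=1, a2=0, a3=0: formula gives 1, F = 1 ✓
  …and likewise for the remaining 3 rows.
No disagreement on any input; they are logically equivalent.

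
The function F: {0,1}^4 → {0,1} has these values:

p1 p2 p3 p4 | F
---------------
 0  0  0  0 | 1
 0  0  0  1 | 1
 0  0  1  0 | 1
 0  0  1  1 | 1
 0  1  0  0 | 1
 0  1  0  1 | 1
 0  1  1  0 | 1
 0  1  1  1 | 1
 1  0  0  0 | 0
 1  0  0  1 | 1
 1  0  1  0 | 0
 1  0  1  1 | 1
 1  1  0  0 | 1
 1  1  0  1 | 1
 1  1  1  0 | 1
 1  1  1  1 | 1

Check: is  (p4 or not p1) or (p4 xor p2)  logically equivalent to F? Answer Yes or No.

Yes

Test each input against both F and the formula:
  p1=0, p2=0, p3=0, p4=0: formula gives 1, F = 1 ✓
  p1=0, p2=0, p3=0, p4=1: formula gives 1, F = 1 ✓
  p1=0, p2=0, p3=1, p4=0: formula gives 1, F = 1 ✓
  p1=0, p2=0, p3=1, p4=1: formula gives 1, F = 1 ✓
  …and likewise for the remaining 12 rows.
All 16 rows match — the expression computes F exactly.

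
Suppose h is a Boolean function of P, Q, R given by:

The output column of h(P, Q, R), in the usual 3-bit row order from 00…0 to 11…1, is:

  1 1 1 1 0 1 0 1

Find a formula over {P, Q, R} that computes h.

The 0-rows are (1,0,0), (1,1,0). Take each as a conjunction (P·¬Q·¬R, P·Q·¬R), form their disjunction, and complement — that gives a formula that is 1 everywhere h is.

h(P, Q, R) = NOT (((P AND NOT Q) AND NOT R) OR ((P AND Q) AND NOT R))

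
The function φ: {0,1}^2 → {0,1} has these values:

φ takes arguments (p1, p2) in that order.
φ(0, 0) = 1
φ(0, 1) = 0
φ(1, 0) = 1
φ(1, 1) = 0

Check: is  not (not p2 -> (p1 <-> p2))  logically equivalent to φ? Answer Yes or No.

No

Evaluate not (not p2 -> (p1 <-> p2)) on each row and compare to φ:
  p1=0, p2=0: formula gives 0, but φ = 1 ✗
Since they disagree at (0,0), the expression is not a correct formula for φ.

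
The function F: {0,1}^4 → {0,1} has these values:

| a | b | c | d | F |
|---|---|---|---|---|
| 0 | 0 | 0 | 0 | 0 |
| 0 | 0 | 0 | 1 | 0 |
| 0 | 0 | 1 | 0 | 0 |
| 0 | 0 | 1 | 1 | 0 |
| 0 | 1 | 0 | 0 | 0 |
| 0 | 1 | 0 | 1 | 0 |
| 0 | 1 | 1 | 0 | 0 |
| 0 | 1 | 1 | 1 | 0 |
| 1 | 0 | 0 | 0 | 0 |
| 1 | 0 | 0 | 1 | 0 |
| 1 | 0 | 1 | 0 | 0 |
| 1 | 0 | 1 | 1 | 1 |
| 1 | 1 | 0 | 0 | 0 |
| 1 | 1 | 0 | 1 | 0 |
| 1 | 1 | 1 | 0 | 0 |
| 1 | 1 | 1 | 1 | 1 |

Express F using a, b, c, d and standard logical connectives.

F(a, b, c, d) = (((a and not b) and c) and d) or (((a and b) and c) and d)

F=1 on 2 inputs: (1,0,1,1), (1,1,1,1). Reading each as a conjunction of literals (a·¬b·c·d, a·b·c·d) and taking the OR gives the canonical DNF.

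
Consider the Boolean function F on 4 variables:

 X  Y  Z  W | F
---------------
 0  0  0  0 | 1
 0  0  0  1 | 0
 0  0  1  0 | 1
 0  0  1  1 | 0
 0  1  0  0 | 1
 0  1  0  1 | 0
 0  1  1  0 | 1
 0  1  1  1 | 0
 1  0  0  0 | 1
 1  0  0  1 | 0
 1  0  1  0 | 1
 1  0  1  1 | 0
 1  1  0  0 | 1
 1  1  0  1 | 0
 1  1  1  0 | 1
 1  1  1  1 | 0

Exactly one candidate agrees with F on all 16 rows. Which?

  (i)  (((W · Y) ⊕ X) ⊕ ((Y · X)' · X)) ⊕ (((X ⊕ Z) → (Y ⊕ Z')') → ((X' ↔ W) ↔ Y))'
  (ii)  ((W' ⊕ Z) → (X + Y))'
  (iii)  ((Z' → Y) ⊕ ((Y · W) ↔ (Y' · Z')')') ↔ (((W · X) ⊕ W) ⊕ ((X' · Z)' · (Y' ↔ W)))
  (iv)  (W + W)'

iv

(i) fails at (0,0,0,0): the formula yields 0, F is 1.
(ii) fails at (0,0,1,0): the formula yields 0, F is 1.
(iii) fails at (0,0,0,1): the formula yields 1, F is 0.
(iv) is the remaining candidate, and it agrees with F on all 16 inputs.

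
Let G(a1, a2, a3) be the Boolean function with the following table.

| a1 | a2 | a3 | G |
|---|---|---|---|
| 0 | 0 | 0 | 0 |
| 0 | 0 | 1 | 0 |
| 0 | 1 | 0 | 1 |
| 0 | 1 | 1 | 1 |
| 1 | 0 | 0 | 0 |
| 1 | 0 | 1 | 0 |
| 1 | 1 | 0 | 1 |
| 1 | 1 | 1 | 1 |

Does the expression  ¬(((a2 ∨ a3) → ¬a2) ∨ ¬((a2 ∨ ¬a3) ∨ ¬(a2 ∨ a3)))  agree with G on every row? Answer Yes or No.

Check the formula against G row by row:
  a1=0, a2=0, a3=0: formula gives 0, G = 0 ✓
  a1=0, a2=0, a3=1: formula gives 0, G = 0 ✓
  a1=0, a2=1, a3=0: formula gives 1, G = 1 ✓
  a1=0, a2=1, a3=1: formula gives 1, G = 1 ✓
  a1=1, a2=0, a3=0: formula gives 0, G = 0 ✓
  …and likewise for the remaining 3 rows.
All 8 rows match — the expression computes G exactly.

Yes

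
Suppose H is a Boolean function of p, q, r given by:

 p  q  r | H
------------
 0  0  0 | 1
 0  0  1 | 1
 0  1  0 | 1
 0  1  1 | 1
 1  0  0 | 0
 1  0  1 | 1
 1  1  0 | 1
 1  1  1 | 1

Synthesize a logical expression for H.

H(p, q, r) = not ((p and not q) and not r)

H is 0 on exactly one input, (1,0,0), whose minterm is p·¬q·¬r. So H is the negation of that single conjunction.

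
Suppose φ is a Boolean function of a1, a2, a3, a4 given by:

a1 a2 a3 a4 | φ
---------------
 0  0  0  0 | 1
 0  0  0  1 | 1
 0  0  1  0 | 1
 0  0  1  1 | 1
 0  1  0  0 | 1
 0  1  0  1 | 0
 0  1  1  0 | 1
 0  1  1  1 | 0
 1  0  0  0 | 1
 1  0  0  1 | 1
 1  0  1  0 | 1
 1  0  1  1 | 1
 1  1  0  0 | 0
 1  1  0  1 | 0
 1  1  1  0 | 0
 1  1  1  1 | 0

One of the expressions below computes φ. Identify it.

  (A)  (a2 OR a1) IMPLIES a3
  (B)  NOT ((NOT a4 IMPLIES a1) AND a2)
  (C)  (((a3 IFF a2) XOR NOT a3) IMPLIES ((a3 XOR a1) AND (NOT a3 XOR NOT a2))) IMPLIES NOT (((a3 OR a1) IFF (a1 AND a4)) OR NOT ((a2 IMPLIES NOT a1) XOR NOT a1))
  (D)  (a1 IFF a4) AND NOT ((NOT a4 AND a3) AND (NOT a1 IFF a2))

(A) fails at (0,1,0,0): the formula yields 0, φ is 1.
(C) fails at (0,0,0,0): the formula yields 0, φ is 1.
(D) fails at (0,0,0,1): the formula yields 0, φ is 1.
(B) is the remaining candidate, and it agrees with φ on all 16 inputs.

B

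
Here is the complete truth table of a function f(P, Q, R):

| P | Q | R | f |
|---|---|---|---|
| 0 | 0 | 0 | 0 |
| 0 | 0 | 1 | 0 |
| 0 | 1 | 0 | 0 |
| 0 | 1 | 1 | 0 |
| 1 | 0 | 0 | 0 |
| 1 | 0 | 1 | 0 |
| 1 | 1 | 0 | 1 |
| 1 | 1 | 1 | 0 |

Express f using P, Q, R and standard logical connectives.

f(P, Q, R) = (P & Q) & ~R

f is 1 on exactly one input, (1,1,0), whose minterm is P·Q·¬R. So f is just that conjunction.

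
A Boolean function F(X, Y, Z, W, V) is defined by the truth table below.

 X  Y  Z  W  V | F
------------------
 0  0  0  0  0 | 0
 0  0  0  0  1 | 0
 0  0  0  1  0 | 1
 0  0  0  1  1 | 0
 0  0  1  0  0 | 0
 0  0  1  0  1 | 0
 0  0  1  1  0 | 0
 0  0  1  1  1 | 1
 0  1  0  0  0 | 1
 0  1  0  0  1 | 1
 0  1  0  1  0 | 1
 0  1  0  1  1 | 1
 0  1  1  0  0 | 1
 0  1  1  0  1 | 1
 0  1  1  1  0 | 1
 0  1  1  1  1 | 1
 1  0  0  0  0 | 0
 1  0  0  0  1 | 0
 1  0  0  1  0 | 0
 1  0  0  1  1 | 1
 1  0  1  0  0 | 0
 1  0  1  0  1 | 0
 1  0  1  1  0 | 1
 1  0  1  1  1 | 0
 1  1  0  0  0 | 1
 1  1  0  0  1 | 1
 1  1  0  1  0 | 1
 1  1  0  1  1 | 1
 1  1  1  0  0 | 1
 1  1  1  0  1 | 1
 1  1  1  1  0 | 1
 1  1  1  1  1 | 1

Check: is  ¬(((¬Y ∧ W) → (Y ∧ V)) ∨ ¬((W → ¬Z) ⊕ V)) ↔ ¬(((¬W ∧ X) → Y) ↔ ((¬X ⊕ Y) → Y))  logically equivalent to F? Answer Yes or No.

Yes

Evaluate ¬(((¬Y ∧ W) → (Y ∧ V)) ∨ ¬((W → ¬Z) ⊕ V)) ↔ ¬(((¬W ∧ X) → Y) ↔ ((¬X ⊕ Y) → Y)) on each row and compare to F:
  X=0, Y=0, Z=0, W=0, V=0: formula gives 0, F = 0 ✓
  X=0, Y=0, Z=0, W=0, V=1: formula gives 0, F = 0 ✓
  X=0, Y=0, Z=0, W=1, V=0: formula gives 1, F = 1 ✓
  X=0, Y=0, Z=0, W=1, V=1: formula gives 0, F = 0 ✓
  …and likewise for the remaining 28 rows.
Every row agrees, so the formula is equivalent.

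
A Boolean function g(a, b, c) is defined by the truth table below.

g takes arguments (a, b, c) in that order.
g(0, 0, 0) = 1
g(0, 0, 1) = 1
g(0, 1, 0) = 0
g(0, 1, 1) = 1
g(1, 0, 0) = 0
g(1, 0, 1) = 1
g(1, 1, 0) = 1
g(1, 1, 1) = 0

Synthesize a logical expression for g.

The 0-rows are (0,1,0), (1,0,0), (1,1,1). Take each as a conjunction (¬a·b·¬c, a·¬b·¬c, a·b·c), form their disjunction, and complement — that gives a formula that is 1 everywhere g is.

g(a, b, c) = not ((((not a and b) and not c) or ((a and not b) and not c)) or ((a and b) and c))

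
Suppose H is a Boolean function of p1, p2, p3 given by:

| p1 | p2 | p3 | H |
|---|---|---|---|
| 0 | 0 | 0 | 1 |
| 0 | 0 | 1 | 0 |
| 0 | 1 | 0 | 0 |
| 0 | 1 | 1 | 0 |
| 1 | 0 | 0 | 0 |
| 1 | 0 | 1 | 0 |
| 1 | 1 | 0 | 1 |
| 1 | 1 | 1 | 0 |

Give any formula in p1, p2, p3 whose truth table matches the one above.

H(p1, p2, p3) = ((~p1 & ~p2) & ~p3) | ((p1 & p2) & ~p3)

H=1 on 2 inputs: (0,0,0), (1,1,0). Reading each as a conjunction of literals (¬p1·¬p2·¬p3, p1·p2·¬p3) and taking the OR gives the canonical DNF.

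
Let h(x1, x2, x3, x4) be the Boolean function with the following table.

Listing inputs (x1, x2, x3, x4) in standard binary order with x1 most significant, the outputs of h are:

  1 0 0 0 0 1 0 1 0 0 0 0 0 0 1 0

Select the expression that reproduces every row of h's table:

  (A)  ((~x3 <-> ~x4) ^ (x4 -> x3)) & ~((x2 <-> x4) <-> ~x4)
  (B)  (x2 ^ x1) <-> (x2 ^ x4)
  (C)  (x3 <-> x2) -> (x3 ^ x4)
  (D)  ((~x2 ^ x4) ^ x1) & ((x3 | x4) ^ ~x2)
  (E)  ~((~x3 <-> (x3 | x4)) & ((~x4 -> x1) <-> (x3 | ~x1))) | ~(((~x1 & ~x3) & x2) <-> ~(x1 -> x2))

(A) disagrees with h on (0,0,0,0) (formula → 0, table → 1); rule it out.
(B) disagrees with h on (0,0,1,0) (formula → 1, table → 0); rule it out.
(C) disagrees with h on (0,0,0,0) (formula → 0, table → 1); rule it out.
(E) disagrees with h on (0,0,1,0) (formula → 1, table → 0); rule it out.
Only (D) survives; checking it on all 16 rows confirms it matches h.

D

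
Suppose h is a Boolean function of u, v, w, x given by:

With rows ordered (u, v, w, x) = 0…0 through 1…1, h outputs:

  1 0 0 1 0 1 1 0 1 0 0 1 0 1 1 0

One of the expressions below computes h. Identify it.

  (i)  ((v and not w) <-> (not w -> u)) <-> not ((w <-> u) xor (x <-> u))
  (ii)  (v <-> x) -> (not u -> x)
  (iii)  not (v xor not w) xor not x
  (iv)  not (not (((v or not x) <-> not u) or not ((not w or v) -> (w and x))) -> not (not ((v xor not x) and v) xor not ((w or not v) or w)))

(i): at (0,0,1,0) it gives 1, but h = 0 — eliminated.
(ii): at (0,0,0,0) it gives 0, but h = 1 — eliminated.
(iv): at (0,0,0,0) it gives 0, but h = 1 — eliminated.
That leaves (iii). Evaluating it on every row reproduces the table of h exactly.

iii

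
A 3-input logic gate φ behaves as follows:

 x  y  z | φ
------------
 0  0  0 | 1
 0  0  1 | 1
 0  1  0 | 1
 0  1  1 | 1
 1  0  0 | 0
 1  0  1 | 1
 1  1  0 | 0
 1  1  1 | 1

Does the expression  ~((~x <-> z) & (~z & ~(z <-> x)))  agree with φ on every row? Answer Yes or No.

Evaluate ~((~x <-> z) & (~z & ~(z <-> x))) on each row and compare to φ:
  x=0, y=0, z=0: formula gives 1, φ = 1 ✓
  x=0, y=0, z=1: formula gives 1, φ = 1 ✓
  x=0, y=1, z=0: formula gives 1, φ = 1 ✓
  x=0, y=1, z=1: formula gives 1, φ = 1 ✓
  x=1, y=0, z=0: formula gives 0, φ = 0 ✓
  …and likewise for the remaining 3 rows.
Every row agrees, so the formula is equivalent.

Yes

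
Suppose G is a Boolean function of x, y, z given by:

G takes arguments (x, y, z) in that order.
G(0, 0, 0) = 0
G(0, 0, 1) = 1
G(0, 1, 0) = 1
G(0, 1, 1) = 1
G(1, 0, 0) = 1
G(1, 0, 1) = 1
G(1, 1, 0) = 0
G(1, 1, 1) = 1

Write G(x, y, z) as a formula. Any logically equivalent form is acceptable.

There are just 2 zero rows: (0,0,0), (1,1,0). Their minterms are ¬x·¬y·¬z, x·y·¬z; the OR of those covers precisely the 0-outputs, and negating it yields G.

G(x, y, z) = ¬(((¬x ∧ ¬y) ∧ ¬z) ∨ ((x ∧ y) ∧ ¬z))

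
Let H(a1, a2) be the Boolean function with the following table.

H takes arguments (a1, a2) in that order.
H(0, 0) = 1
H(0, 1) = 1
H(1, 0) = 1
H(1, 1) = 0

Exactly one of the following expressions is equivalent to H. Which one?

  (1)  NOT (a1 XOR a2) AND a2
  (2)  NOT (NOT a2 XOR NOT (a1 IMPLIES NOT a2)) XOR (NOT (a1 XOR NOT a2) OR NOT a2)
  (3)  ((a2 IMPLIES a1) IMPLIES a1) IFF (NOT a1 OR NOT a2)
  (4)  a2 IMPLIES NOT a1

(1) disagrees with H on (0,0) (formula → 0, table → 1); rule it out.
(2) disagrees with H on (0,1) (formula → 0, table → 1); rule it out.
(3) disagrees with H on (0,0) (formula → 0, table → 1); rule it out.
Only (4) survives; checking it on all 4 rows confirms it matches H.

4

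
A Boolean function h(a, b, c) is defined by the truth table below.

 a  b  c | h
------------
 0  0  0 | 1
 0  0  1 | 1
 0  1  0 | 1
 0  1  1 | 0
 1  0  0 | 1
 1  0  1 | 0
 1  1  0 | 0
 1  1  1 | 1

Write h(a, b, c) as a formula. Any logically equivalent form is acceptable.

The 0-rows are (0,1,1), (1,0,1), (1,1,0). Take each as a conjunction (¬a·b·c, a·¬b·c, a·b·¬c), form their disjunction, and complement — that gives a formula that is 1 everywhere h is.

h(a, b, c) = ¬((((¬a ∧ b) ∧ c) ∨ ((a ∧ ¬b) ∧ c)) ∨ ((a ∧ b) ∧ ¬c))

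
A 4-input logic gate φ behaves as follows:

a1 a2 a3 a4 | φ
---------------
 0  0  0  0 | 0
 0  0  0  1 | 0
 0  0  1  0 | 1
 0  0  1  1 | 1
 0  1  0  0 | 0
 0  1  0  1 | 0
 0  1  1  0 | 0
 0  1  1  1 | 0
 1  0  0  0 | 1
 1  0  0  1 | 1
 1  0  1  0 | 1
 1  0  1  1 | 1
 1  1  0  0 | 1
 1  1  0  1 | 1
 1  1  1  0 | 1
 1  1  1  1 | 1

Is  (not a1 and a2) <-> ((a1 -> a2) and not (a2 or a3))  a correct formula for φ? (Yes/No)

Evaluate (not a1 and a2) <-> ((a1 -> a2) and not (a2 or a3)) on each row and compare to φ:
  a1=0, a2=0, a3=0, a4=0: formula gives 0, φ = 0 ✓
  a1=0, a2=0, a3=0, a4=1: formula gives 0, φ = 0 ✓
  a1=0, a2=0, a3=1, a4=0: formula gives 1, φ = 1 ✓
  a1=0, a2=0, a3=1, a4=1: formula gives 1, φ = 1 ✓
  … (the remaining 12 rows also agree.)
Every row agrees, so the formula is equivalent.

Yes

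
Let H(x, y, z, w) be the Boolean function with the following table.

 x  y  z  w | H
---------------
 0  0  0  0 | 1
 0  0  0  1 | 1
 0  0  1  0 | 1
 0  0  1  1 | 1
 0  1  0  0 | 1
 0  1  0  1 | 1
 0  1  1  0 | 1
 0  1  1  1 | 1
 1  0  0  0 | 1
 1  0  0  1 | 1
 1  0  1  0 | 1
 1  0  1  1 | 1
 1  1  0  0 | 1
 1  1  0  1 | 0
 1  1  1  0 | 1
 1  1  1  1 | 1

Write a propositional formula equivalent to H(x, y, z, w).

H(x, y, z, w) = ~(((x & y) & ~z) & w)

Only row (1,1,0,1) gives 0. So H is 1 everywhere except there — the complement of the minterm x·y·¬z·w.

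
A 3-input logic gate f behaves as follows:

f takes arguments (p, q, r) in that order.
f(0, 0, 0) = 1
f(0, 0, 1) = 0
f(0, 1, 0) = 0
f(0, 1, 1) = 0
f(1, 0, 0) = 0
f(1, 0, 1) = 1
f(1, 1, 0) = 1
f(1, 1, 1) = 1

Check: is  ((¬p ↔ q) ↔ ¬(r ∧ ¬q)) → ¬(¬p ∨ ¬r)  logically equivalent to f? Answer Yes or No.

Evaluate ((¬p ↔ q) ↔ ¬(r ∧ ¬q)) → ¬(¬p ∨ ¬r) on each row and compare to f:
  p=0, q=0, r=0: formula gives 1, f = 1 ✓
  p=0, q=0, r=1: formula gives 0, f = 0 ✓
  p=0, q=1, r=0: formula gives 0, f = 0 ✓
  p=0, q=1, r=1: formula gives 0, f = 0 ✓
  p=1, q=0, r=0: formula gives 0, f = 0 ✓
  … (the remaining 3 rows also agree.)
All 8 rows match — the expression computes f exactly.

Yes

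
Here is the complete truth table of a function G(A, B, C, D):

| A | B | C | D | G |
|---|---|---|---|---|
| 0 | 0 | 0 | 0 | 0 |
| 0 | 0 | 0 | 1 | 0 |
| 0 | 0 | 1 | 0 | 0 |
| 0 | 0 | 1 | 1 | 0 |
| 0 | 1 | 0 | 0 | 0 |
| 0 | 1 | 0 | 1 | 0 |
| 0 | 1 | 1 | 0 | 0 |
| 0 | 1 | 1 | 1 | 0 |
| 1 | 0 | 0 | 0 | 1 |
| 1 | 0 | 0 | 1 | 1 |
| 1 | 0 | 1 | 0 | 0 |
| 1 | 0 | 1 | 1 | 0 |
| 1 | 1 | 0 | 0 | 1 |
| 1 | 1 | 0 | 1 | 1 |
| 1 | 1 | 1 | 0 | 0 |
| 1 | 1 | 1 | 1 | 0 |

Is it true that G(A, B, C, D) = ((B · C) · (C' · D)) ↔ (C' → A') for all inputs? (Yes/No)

Yes

Check the formula against G row by row:
  A=0, B=0, C=0, D=0: formula gives 0, G = 0 ✓
  A=0, B=0, C=0, D=1: formula gives 0, G = 0 ✓
  A=0, B=0, C=1, D=0: formula gives 0, G = 0 ✓
  A=0, B=0, C=1, D=1: formula gives 0, G = 0 ✓
  … (the remaining 12 rows also agree.)
All 16 rows match — the expression computes G exactly.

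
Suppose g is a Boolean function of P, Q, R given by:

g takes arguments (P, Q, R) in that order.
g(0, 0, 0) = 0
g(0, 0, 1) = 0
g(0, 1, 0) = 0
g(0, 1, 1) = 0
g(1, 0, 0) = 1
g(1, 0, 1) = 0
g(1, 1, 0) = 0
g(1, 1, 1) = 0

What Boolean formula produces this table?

g(P, Q, R) = (P and not Q) and not R

g is 1 on exactly one input, (1,0,0), whose minterm is P·¬Q·¬R. So g is just that conjunction.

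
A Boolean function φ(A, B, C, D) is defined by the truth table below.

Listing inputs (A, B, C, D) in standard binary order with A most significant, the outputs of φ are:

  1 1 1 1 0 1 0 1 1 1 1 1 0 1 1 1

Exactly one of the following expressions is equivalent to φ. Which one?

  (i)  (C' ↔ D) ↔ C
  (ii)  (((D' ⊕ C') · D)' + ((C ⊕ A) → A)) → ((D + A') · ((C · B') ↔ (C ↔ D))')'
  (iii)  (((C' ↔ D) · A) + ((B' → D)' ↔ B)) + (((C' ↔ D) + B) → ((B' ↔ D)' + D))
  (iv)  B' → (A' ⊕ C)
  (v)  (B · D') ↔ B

iii

(i) fails at (0,0,0,1): the formula yields 0, φ is 1.
(ii) fails at (0,0,0,0): the formula yields 0, φ is 1.
(iv) fails at (0,0,1,0): the formula yields 0, φ is 1.
(v) fails at (0,1,0,0): the formula yields 1, φ is 0.
(iii) is the remaining candidate, and it agrees with φ on all 16 inputs.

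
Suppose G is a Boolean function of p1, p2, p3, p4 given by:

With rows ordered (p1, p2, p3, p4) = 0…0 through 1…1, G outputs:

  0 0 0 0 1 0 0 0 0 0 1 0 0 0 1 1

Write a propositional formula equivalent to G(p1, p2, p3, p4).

G(p1, p2, p3, p4) = (((((~p1 & p2) & ~p3) & ~p4) | (((p1 & ~p2) & p3) & ~p4)) | (((p1 & p2) & p3) & ~p4)) | (((p1 & p2) & p3) & p4)

G=1 on 4 inputs: (0,1,0,0), (1,0,1,0), (1,1,1,0), (1,1,1,1). Reading each as a conjunction of literals (¬p1·p2·¬p3·¬p4, p1·¬p2·p3·¬p4, p1·p2·p3·¬p4, p1·p2·p3·p4) and taking the OR gives the canonical DNF.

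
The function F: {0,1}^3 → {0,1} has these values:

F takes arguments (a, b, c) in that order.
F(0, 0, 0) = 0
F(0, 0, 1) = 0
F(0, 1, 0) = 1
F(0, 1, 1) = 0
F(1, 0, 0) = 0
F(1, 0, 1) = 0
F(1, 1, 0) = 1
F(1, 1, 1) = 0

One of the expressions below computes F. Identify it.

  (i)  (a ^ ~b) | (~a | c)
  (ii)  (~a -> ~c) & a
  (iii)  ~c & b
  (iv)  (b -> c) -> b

iii

(i) fails at (0,0,0): the formula yields 1, F is 0.
(ii) fails at (0,1,0): the formula yields 0, F is 1.
(iv) fails at (0,1,1): the formula yields 1, F is 0.
That leaves (iii). Evaluating it on every row reproduces the table of F exactly.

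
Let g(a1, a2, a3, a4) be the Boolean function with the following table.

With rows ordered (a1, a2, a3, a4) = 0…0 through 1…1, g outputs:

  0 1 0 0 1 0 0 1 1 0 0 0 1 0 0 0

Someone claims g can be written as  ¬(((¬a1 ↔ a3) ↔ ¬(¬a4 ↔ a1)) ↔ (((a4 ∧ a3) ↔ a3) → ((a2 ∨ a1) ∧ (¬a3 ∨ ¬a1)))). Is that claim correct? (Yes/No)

Yes

Evaluate ¬(((¬a1 ↔ a3) ↔ ¬(¬a4 ↔ a1)) ↔ (((a4 ∧ a3) ↔ a3) → ((a2 ∨ a1) ∧ (¬a3 ∨ ¬a1)))) on each row and compare to g:
  a1=0, a2=0, a3=0, a4=0: formula gives 0, g = 0 ✓
  a1=0, a2=0, a3=0, a4=1: formula gives 1, g = 1 ✓
  a1=0, a2=0, a3=1, a4=0: formula gives 0, g = 0 ✓
  a1=0, a2=0, a3=1, a4=1: formula gives 0, g = 0 ✓
  … (the remaining 12 rows also agree.)
Every row agrees, so the formula is equivalent.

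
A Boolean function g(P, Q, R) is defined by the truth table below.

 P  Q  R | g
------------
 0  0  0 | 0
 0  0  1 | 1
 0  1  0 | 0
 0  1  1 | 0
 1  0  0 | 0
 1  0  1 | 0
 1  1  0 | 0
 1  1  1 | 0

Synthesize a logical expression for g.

g(P, Q, R) = (not P and not Q) and R

Only row (0,0,1) gives 1. That row's minterm ¬P·¬Q·R is g directly.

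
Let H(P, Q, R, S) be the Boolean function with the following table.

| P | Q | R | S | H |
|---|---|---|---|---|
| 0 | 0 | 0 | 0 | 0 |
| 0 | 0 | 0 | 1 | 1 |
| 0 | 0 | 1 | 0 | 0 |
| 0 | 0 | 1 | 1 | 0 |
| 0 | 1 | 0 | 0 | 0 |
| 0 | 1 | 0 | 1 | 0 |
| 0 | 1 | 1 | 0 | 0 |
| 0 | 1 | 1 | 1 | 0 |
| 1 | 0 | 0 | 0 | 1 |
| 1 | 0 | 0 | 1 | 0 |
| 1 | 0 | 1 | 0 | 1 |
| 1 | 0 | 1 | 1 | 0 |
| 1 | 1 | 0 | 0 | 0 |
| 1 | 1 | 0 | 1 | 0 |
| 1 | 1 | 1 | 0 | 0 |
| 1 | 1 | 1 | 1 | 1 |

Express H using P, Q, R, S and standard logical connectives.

The 1-rows are (0,0,0,1), (1,0,0,0), (1,0,1,0), (1,1,1,1). Each contributes one minterm — ¬P·¬Q·¬R·S; P·¬Q·¬R·¬S; P·¬Q·R·¬S; P·Q·R·S — and their disjunction is a sum-of-products form of H.

H(P, Q, R, S) = (((((~P & ~Q) & ~R) & S) | (((P & ~Q) & ~R) & ~S)) | (((P & ~Q) & R) & ~S)) | (((P & Q) & R) & S)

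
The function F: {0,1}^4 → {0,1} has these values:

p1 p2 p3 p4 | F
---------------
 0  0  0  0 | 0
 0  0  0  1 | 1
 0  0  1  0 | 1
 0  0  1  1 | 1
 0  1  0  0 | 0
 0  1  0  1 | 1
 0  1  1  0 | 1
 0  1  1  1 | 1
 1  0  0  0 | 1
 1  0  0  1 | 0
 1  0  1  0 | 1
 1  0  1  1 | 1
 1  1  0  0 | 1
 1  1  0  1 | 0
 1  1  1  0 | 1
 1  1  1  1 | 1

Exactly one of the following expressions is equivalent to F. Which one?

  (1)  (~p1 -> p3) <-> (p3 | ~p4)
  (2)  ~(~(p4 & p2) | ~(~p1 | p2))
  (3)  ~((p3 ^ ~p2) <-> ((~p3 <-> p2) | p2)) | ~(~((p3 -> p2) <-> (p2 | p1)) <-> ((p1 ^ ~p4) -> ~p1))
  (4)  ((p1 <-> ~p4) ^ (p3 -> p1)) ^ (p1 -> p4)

1

(2) fails at (0,0,0,1): the formula yields 0, F is 1.
(3) fails at (0,0,0,0): the formula yields 1, F is 0.
(4) fails at (0,0,1,1): the formula yields 0, F is 1.
(1) is the remaining candidate, and it agrees with F on all 16 inputs.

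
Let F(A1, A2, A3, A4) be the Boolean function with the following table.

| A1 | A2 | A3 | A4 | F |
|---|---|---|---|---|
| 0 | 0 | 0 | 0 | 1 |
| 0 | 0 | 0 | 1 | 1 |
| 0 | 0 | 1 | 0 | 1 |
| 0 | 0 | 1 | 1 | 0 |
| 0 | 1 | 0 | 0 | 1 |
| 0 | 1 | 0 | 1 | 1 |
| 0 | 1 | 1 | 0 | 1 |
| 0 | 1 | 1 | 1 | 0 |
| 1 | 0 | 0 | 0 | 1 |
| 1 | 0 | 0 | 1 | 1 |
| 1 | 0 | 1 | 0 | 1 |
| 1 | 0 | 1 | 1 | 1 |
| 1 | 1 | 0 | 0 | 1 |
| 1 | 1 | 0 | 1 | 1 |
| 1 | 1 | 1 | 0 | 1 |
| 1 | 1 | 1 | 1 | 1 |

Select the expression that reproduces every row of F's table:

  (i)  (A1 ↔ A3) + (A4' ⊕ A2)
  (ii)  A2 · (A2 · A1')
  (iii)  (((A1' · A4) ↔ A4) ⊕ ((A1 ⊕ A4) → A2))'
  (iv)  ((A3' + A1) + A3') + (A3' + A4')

(i): at (0,1,1,0) it gives 0, but F = 1 — eliminated.
(ii): at (0,0,0,0) it gives 0, but F = 1 — eliminated.
(iii): at (0,0,0,1) it gives 0, but F = 1 — eliminated.
(iv) is the remaining candidate, and it agrees with F on all 16 inputs.

iv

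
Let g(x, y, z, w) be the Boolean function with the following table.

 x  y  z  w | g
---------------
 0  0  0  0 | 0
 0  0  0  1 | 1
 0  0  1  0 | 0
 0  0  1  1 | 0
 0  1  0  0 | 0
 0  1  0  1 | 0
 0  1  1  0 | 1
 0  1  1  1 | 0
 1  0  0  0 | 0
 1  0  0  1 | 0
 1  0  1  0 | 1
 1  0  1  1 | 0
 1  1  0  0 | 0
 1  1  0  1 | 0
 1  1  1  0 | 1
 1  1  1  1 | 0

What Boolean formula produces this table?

Collect the rows where g=1 — (0,0,0,1), (0,1,1,0), (1,0,1,0), (1,1,1,0) — and write one minterm per row: ¬x·¬y·¬z·w, ¬x·y·z·¬w, x·¬y·z·¬w, x·y·z·¬w. Their union (logical OR) reproduces the table exactly.

g(x, y, z, w) = (((((not x and not y) and not z) and w) or (((not x and y) and z) and not w)) or (((x and not y) and z) and not w)) or (((x and y) and z) and not w)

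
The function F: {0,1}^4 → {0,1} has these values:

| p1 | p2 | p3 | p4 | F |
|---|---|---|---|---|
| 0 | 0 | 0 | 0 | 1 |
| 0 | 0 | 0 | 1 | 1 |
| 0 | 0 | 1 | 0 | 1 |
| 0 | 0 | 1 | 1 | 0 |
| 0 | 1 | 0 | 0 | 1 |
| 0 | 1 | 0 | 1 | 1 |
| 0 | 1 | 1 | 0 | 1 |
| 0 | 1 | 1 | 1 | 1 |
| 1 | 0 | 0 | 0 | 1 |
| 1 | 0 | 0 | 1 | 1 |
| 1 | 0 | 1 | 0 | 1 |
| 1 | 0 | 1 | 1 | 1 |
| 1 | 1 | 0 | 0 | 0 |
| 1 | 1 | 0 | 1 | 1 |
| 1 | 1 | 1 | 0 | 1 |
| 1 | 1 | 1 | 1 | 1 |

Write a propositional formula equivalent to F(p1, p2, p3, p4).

F(p1, p2, p3, p4) = NOT ((((NOT p1 AND NOT p2) AND p3) AND p4) OR (((p1 AND p2) AND NOT p3) AND NOT p4))

The 0-rows are (0,0,1,1), (1,1,0,0). Take each as a conjunction (¬p1·¬p2·p3·p4, p1·p2·¬p3·¬p4), form their disjunction, and complement — that gives a formula that is 1 everywhere F is.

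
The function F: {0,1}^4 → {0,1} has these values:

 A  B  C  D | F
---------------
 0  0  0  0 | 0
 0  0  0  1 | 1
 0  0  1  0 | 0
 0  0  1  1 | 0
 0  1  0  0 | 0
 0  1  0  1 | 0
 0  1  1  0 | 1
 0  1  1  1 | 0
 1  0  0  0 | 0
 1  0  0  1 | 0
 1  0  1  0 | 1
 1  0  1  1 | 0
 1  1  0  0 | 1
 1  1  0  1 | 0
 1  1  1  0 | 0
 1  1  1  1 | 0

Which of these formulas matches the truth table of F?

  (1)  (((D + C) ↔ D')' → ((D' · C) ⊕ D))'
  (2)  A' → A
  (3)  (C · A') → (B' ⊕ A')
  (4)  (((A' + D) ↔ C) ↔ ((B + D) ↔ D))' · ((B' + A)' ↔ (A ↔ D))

(1) fails at (0,0,0,0): the formula yields 1, F is 0.
(2) fails at (0,0,0,1): the formula yields 0, F is 1.
(3) fails at (0,0,0,0): the formula yields 1, F is 0.
Only (4) survives; checking it on all 16 rows confirms it matches F.

4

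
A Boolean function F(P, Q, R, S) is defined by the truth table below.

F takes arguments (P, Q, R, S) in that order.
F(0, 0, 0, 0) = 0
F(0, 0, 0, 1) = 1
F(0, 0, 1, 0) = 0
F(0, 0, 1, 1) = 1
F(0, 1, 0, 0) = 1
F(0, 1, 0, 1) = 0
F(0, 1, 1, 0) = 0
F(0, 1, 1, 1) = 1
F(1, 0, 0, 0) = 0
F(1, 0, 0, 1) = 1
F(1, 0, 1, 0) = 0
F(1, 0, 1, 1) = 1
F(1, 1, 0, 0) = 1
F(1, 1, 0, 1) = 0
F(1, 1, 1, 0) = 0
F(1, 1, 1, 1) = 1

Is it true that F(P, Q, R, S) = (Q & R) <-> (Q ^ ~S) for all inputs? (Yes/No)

Yes

Evaluate (Q & R) <-> (Q ^ ~S) on each row and compare to F:
  P=0, Q=0, R=0, S=0: formula gives 0, F = 0 ✓
  P=0, Q=0, R=0, S=1: formula gives 1, F = 1 ✓
  P=0, Q=0, R=1, S=0: formula gives 0, F = 0 ✓
  P=0, Q=0, R=1, S=1: formula gives 1, F = 1 ✓
  …and likewise for the remaining 12 rows.
No disagreement on any input; they are logically equivalent.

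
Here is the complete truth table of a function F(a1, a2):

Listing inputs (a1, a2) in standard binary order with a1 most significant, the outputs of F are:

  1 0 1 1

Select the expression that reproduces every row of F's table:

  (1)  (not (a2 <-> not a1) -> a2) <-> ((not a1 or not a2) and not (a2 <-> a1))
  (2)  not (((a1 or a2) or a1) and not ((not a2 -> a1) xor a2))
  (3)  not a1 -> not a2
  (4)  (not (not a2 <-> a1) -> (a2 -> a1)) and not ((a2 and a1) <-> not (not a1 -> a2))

(1) fails at (0,1): the formula yields 1, F is 0.
(2) fails at (1,1): the formula yields 0, F is 1.
(4) fails at (1,0): the formula yields 0, F is 1.
Only (3) survives; checking it on all 4 rows confirms it matches F.

3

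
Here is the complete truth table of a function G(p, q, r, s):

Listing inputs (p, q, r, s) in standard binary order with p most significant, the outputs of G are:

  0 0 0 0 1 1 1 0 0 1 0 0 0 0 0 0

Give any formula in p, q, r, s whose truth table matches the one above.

G(p, q, r, s) = (((((p' · q) · r') · s') + (((p' · q) · r') · s)) + (((p' · q) · r) · s')) + (((p · q') · r') · s)

G=1 on 4 inputs: (0,1,0,0), (0,1,0,1), (0,1,1,0), (1,0,0,1). Reading each as a conjunction of literals (¬p·q·¬r·¬s, ¬p·q·¬r·s, ¬p·q·r·¬s, p·¬q·¬r·s) and taking the OR gives the canonical DNF.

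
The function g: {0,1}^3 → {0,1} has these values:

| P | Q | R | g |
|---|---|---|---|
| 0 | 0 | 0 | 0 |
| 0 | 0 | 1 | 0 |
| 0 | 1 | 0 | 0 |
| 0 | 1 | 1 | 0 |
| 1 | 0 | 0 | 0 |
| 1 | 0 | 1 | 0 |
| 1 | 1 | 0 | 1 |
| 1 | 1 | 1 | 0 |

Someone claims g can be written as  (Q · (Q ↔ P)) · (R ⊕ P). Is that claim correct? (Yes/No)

Yes

Evaluate (Q · (Q ↔ P)) · (R ⊕ P) on each row and compare to g:
  P=0, Q=0, R=0: formula gives 0, g = 0 ✓
  P=0, Q=0, R=1: formula gives 0, g = 0 ✓
  P=0, Q=1, R=0: formula gives 0, g = 0 ✓
  P=0, Q=1, R=1: formula gives 0, g = 0 ✓
  P=1, Q=0, R=0: formula gives 0, g = 0 ✓
  … (the remaining 3 rows also agree.)
All 8 rows match — the expression computes g exactly.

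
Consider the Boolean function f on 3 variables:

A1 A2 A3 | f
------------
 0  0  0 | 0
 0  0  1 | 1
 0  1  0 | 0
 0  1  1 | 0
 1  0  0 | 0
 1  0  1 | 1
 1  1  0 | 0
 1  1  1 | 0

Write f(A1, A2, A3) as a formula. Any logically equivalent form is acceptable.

f(A1, A2, A3) = ((¬A1 ∧ ¬A2) ∧ A3) ∨ ((A1 ∧ ¬A2) ∧ A3)

Collect the rows where f=1 — (0,0,1), (1,0,1) — and write one minterm per row: ¬A1·¬A2·A3, A1·¬A2·A3. Their union (logical OR) reproduces the table exactly.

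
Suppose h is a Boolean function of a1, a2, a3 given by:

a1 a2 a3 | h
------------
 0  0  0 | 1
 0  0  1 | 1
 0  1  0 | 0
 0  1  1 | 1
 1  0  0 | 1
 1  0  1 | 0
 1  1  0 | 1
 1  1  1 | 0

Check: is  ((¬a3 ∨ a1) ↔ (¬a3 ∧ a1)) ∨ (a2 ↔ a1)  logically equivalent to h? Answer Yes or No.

Evaluate ((¬a3 ∨ a1) ↔ (¬a3 ∧ a1)) ∨ (a2 ↔ a1) on each row and compare to h:
  a1=0, a2=0, a3=0: formula gives 1, h = 1 ✓
  a1=0, a2=0, a3=1: formula gives 1, h = 1 ✓
  a1=0, a2=1, a3=0: formula gives 0, h = 0 ✓
  a1=0, a2=1, a3=1: formula gives 1, h = 1 ✓
  a1=1, a2=0, a3=0: formula gives 1, h = 1 ✓
  …
  a1=1, a2=1, a3=1: formula gives 1, but h = 0 ✗
Since they disagree at (1,1,1), the expression is not a correct formula for h.

No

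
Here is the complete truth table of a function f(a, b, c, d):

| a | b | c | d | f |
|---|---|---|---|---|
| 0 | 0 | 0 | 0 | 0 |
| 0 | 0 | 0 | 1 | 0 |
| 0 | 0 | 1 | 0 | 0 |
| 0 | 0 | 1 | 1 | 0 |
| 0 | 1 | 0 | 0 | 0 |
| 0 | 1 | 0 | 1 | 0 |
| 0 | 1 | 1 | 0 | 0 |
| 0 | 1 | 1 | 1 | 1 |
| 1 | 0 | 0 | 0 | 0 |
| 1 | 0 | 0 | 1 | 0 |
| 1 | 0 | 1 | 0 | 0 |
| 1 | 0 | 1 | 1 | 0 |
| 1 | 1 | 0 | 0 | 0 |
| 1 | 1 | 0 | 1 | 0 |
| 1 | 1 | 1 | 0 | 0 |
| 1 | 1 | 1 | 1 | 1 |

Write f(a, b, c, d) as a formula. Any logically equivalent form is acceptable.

f(a, b, c, d) = (((¬a ∧ b) ∧ c) ∧ d) ∨ (((a ∧ b) ∧ c) ∧ d)

The 1-rows are (0,1,1,1), (1,1,1,1). Each contributes one minterm — ¬a·b·c·d; a·b·c·d — and their disjunction is a sum-of-products form of f.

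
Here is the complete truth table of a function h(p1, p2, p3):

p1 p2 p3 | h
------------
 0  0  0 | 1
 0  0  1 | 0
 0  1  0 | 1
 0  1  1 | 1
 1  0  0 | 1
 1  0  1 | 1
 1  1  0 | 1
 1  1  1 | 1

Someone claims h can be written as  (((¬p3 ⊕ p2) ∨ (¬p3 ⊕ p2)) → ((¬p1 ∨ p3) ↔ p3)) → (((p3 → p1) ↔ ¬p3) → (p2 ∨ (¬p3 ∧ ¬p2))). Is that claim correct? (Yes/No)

Yes

Test each input against both h and the formula:
  p1=0, p2=0, p3=0: formula gives 1, h = 1 ✓
  p1=0, p2=0, p3=1: formula gives 0, h = 0 ✓
  p1=0, p2=1, p3=0: formula gives 1, h = 1 ✓
  p1=0, p2=1, p3=1: formula gives 1, h = 1 ✓
  p1=1, p2=0, p3=0: formula gives 1, h = 1 ✓
  …and likewise for the remaining 3 rows.
Every row agrees, so the formula is equivalent.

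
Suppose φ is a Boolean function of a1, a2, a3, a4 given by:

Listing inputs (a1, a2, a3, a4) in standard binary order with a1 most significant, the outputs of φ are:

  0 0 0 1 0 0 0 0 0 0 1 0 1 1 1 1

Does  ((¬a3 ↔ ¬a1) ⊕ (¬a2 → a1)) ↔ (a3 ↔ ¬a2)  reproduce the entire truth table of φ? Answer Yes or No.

Test each input against both φ and the formula:
  a1=0, a2=0, a3=0, a4=0: formula gives 0, φ = 0 ✓
  a1=0, a2=0, a3=0, a4=1: formula gives 0, φ = 0 ✓
  a1=0, a2=0, a3=1, a4=0: formula gives 0, φ = 0 ✓
  a1=0, a2=0, a3=1, a4=1: formula gives 0, but φ = 1 ✗
Row (0,0,1,1) is a counterexample, so the formula is not equivalent to φ.

No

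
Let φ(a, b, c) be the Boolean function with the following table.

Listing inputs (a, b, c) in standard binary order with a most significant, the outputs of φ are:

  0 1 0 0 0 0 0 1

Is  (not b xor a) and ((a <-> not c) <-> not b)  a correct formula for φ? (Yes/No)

Evaluate (not b xor a) and ((a <-> not c) <-> not b) on each row and compare to φ:
  a=0, b=0, c=0: formula gives 0, φ = 0 ✓
  a=0, b=0, c=1: formula gives 1, φ = 1 ✓
  a=0, b=1, c=0: formula gives 0, φ = 0 ✓
  a=0, b=1, c=1: formula gives 0, φ = 0 ✓
  a=1, b=0, c=0: formula gives 0, φ = 0 ✓
  …and likewise for the remaining 3 rows.
Every row agrees, so the formula is equivalent.

Yes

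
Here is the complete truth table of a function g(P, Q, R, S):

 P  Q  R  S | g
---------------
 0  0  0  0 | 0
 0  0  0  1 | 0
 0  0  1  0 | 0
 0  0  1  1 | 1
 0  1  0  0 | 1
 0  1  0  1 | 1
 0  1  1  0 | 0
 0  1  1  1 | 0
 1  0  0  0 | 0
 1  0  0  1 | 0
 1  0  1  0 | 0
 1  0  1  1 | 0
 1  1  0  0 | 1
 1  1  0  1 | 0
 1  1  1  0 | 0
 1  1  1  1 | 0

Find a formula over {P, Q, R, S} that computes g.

The 1-rows are (0,0,1,1), (0,1,0,0), (0,1,0,1), (1,1,0,0). Each contributes one minterm — ¬P·¬Q·R·S; ¬P·Q·¬R·¬S; ¬P·Q·¬R·S; P·Q·¬R·¬S — and their disjunction is a sum-of-products form of g.

g(P, Q, R, S) = (((((¬P ∧ ¬Q) ∧ R) ∧ S) ∨ (((¬P ∧ Q) ∧ ¬R) ∧ ¬S)) ∨ (((¬P ∧ Q) ∧ ¬R) ∧ S)) ∨ (((P ∧ Q) ∧ ¬R) ∧ ¬S)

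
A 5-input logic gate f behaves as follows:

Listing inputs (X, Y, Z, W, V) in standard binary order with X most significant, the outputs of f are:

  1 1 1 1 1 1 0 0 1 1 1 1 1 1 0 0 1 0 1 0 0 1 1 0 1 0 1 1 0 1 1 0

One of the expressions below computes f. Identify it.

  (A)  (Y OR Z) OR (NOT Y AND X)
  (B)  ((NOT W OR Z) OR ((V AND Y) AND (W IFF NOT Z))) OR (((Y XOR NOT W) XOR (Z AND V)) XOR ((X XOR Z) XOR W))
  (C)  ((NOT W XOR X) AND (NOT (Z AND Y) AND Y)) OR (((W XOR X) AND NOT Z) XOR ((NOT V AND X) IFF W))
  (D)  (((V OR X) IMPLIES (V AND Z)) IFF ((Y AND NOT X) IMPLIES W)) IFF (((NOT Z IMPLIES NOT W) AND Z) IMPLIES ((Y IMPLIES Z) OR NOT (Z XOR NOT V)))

C

(A): at (0,0,0,0,0) it gives 0, but f = 1 — eliminated.
(B): at (0,0,1,1,0) it gives 1, but f = 0 — eliminated.
(D): at (0,0,0,0,1) it gives 0, but f = 1 — eliminated.
(C) is the remaining candidate, and it agrees with f on all 32 inputs.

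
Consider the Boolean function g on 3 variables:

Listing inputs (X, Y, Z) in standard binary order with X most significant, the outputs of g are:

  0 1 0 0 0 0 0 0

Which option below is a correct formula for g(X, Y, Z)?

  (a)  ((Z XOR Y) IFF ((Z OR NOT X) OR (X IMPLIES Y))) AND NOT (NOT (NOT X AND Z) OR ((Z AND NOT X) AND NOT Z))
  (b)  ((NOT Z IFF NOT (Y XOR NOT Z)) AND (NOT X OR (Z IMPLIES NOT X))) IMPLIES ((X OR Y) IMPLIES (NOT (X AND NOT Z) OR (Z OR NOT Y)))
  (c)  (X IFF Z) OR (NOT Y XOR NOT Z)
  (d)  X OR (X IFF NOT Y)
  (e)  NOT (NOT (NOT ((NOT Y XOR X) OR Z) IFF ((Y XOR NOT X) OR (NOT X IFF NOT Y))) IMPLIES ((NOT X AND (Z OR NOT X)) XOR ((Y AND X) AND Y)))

a

(b) fails at (0,0,0): the formula yields 1, g is 0.
(c) fails at (0,0,0): the formula yields 1, g is 0.
(d) fails at (0,0,1): the formula yields 0, g is 1.
(e) fails at (0,0,1): the formula yields 0, g is 1.
(a) is the remaining candidate, and it agrees with g on all 8 inputs.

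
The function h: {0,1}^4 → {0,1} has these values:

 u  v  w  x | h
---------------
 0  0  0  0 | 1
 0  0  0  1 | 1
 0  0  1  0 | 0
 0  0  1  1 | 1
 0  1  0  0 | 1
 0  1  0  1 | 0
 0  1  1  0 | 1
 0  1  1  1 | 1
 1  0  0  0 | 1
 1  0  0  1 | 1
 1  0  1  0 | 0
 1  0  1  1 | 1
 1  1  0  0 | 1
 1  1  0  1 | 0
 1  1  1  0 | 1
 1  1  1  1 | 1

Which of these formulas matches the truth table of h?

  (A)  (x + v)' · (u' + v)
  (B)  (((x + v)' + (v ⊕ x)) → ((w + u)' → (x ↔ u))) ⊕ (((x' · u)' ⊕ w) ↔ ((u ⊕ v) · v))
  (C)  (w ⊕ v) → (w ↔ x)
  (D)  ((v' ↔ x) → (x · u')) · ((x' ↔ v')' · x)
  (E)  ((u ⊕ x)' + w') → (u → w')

C

(A) disagrees with h on (0,0,0,1) (formula → 0, table → 1); rule it out.
(B) disagrees with h on (0,0,0,1) (formula → 0, table → 1); rule it out.
(D) disagrees with h on (0,0,0,0) (formula → 0, table → 1); rule it out.
(E) disagrees with h on (0,0,1,0) (formula → 1, table → 0); rule it out.
That leaves (C). Evaluating it on every row reproduces the table of h exactly.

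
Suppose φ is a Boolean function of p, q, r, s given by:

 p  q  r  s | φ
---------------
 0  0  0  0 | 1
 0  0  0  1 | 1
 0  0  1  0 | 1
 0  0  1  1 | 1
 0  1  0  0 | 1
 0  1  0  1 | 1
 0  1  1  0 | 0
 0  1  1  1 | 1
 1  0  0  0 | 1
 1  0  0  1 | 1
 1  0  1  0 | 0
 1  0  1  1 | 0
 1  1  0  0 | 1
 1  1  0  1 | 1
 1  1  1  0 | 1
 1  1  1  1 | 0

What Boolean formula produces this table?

φ(p, q, r, s) = NOT ((((((NOT p AND q) AND r) AND NOT s) OR (((p AND NOT q) AND r) AND NOT s)) OR (((p AND NOT q) AND r) AND s)) OR (((p AND q) AND r) AND s))

φ is 0 on only 4 rows — (0,1,1,0), (1,0,1,0), (1,0,1,1), (1,1,1,1). Writing each as a minterm (¬p·q·r·¬s, p·¬q·r·¬s, p·¬q·r·s, p·q·r·s) and OR-ing them characterizes exactly where φ=0, so φ is the negation of that disjunction.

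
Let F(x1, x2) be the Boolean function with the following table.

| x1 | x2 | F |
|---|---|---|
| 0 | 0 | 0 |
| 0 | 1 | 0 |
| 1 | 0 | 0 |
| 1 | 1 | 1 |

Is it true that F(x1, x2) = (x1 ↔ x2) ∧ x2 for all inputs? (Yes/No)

Check the formula against F row by row:
  x1=0, x2=0: formula gives 0, F = 0 ✓
  x1=0, x2=1: formula gives 0, F = 0 ✓
  x1=1, x2=0: formula gives 0, F = 0 ✓
  x1=1, x2=1: formula gives 1, F = 1 ✓
No disagreement on any input; they are logically equivalent.

Yes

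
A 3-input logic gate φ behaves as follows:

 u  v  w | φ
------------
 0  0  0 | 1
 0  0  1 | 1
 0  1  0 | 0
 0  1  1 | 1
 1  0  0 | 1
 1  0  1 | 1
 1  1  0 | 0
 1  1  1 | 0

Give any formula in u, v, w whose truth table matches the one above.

φ is 0 on only 3 rows — (0,1,0), (1,1,0), (1,1,1). Writing each as a minterm (¬u·v·¬w, u·v·¬w, u·v·w) and OR-ing them characterizes exactly where φ=0, so φ is the negation of that disjunction.

φ(u, v, w) = NOT ((((NOT u AND v) AND NOT w) OR ((u AND v) AND NOT w)) OR ((u AND v) AND w))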